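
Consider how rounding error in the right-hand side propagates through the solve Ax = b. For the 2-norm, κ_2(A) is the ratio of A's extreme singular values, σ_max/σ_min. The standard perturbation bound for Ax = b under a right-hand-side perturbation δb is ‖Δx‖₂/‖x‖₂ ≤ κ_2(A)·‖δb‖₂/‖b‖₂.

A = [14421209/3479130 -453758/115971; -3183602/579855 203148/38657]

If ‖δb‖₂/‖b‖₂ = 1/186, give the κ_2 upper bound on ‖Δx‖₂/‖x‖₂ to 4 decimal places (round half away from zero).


AᵀA = [22913714000809/484173822276 -1818510177715/40347818523; -1818510177715/40347818523 577318311700/13449272841]; tr = 51958588849/575712036, det = 13032100/143928009
λ_max, λ_min = (51958588849/575712036 ± √2699574911390237455201/331444348395265296)/2 = 361/4, 144400/143928009
so κ_2 = √((361/4) / (144400/143928009)) = 299.9250
bound on ‖Δx‖/‖x‖: κ·ε = 299.9250·1/186 = 1.6125

1.6125


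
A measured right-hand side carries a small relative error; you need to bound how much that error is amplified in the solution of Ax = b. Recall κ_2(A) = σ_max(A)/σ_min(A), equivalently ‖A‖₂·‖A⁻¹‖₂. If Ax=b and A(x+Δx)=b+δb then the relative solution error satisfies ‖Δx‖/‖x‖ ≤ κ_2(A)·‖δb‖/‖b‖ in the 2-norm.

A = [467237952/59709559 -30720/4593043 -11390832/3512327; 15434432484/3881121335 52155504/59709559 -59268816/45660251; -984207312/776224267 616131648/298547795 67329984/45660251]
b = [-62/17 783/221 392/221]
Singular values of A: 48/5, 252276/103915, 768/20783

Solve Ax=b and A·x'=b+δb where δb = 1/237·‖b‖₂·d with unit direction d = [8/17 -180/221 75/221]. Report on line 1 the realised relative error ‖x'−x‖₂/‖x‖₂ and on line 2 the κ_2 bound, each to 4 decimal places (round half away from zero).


0.0057
1.0961

from the listed singular values, σ₁ = 48/5, σ_n = 768/20783
κ_2(A) = (48/5) / (768/20783) = 259.7875
perturbation bound = 259.7875·1/237 = 1.0961
solve Ax = b  →  x = [-38.4396 42.7733 -91.7134]
‖b‖₂ = 5.3852 and ‖x‖₂ = 108.2520
with δb = [0.0107 -0.0185 0.0077], A·Δx = δb → ‖Δx‖ = 0.6149
dividing the unrounded norms, ‖Δx‖/‖x‖ = 0.0057
realised/bound (from unrounded values) ≈ 0.0052


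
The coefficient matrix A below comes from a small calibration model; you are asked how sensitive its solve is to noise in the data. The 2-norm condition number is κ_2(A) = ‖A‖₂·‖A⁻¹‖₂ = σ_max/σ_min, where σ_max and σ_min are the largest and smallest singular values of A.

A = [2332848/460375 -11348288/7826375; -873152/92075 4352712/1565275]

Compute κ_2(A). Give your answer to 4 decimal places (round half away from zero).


368.3000

form AᵀA = [24502040168704/211945140625 -7146371215872/211945140625; -7146371215872/211945140625 2084554271296/211945140625] with trace 42538551104/339112225 and determinant 39337984/339112225
λ_max, λ_min = (42538551104/339112225 ± √1809474970062494601216/114997101144450625)/2 = 3136/25, 12544/13564489
κ_2(A) = √(λ_max/λ_min) = √((3136/25) / (12544/13564489)) = 368.3000


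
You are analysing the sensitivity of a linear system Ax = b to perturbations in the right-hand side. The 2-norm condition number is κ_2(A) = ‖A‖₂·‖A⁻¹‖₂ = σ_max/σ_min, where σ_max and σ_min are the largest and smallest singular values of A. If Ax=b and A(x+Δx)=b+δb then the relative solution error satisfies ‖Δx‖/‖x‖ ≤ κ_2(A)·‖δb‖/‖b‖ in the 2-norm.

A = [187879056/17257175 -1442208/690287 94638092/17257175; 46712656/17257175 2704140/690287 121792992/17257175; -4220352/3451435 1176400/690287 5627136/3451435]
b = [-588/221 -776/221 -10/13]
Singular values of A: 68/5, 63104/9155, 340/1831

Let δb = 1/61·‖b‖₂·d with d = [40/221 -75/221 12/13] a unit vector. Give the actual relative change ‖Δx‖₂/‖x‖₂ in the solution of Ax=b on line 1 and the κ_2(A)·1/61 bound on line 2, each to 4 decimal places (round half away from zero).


0.9556
1.2007

largest singular value 68/5, smallest 340/1831
κ = σ_max/σ_min = (68/5)/(340/1831) = 73.2400
worst-case relative error ≤ 73.2400 × 1/61 = 1.2007
solve Ax = b  →  x = [-0.1092 -0.2001 -0.3446]
‖b‖₂ = 4.4721 and ‖x‖₂ = 0.4132
with δb = [0.0133 -0.0249 0.0677], A·Δx = δb → ‖Δx‖ = 0.3948
realised ‖Δx‖/‖x‖ = 0.9556
realised/bound (from unrounded values) ≈ 0.7959


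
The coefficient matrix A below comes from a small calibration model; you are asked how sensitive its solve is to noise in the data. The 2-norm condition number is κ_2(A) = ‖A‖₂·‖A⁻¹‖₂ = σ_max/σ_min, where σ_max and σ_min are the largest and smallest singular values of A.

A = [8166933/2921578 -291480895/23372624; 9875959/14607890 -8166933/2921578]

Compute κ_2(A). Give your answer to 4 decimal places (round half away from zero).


M = AᵀA = [524986446113/63471282050 -7464470591871/203108102560; -7464470591871/203108102560 53081400955441/324972964096]. tr(M)=829407072569/4833030400, det(M)=294499921/773284864
λ_max, λ_min = (829407072569/4833030400 ± √687880508850703667299761/23358182847324160000)/2 = 17161/100, 429025/193321216
so κ_2 = √((17161/100) / (429025/193321216)) = 278.0800

278.0800


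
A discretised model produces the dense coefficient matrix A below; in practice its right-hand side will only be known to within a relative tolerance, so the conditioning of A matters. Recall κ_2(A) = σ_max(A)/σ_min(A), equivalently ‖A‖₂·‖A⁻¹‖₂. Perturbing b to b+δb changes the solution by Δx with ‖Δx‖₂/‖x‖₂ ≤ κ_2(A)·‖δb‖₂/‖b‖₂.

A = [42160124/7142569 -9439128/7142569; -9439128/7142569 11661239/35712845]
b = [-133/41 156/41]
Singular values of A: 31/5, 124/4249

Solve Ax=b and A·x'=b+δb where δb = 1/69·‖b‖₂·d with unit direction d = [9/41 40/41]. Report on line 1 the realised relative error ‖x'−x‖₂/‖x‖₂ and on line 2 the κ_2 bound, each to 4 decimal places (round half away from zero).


0.0242
3.0790

σ_max = 31/5, σ_min = 124/4249
condition number: (31/5) ÷ (124/4249) = 212.4500
worst-case relative error ≤ 212.4500 × 1/69 = 3.0790
solve Ax = b  →  x = [21.9361 100.4327]
2-norm of b is 5.0000; of x, 102.8004
with δb = [0.0159 0.0707], A·Δx = δb → ‖Δx‖ = 2.4831
dividing the unrounded norms, ‖Δx‖/‖x‖ = 0.0242
so the bound overstates the realised error by a factor of ≈ 127.4725 (computed from the unrounded values)


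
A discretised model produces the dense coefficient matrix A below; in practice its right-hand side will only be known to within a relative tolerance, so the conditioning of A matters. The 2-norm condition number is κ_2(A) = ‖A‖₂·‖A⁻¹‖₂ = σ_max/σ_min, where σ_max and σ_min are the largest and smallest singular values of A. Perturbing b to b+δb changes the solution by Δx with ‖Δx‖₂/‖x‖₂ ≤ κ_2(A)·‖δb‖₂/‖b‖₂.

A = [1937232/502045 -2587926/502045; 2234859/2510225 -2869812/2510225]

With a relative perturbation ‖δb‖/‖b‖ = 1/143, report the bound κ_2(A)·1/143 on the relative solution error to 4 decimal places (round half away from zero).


1.7126

M = AᵀA = [58784229801/3748500625 -78375343068/3748500625; -78375343068/3748500625 104503179924/3748500625]. tr(M)=6531496389/149940025, det(M)=4743684/149940025
char-poly roots: 1089/25 and 4356/5997601
so κ_2 = √((1089/25) / (4356/5997601)) = 244.9000
perturbation bound = 244.9000·1/143 = 1.7126


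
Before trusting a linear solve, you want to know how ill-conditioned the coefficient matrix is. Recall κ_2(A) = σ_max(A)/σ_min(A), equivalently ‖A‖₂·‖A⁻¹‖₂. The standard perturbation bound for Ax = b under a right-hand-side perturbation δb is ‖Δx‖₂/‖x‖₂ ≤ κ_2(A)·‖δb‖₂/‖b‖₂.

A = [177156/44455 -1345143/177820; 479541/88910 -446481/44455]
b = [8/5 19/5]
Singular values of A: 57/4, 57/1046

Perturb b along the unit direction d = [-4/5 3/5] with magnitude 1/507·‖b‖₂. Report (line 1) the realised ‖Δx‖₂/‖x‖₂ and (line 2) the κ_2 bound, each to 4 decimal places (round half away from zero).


from the listed singular values, σ₁ = 57/4, σ_n = 57/1046
condition number: (57/4) ÷ (57/1046) = 261.5000
perturbation bound = 261.5000·1/507 = 0.5158
solve Ax = b  →  x = [16.3240 8.3880]
2-norm of b is 4.1231; of x, 18.3530
δb = ε·‖b‖·d = [-0.0065 0.0049]; solving A·Δx = δb gives ‖Δx‖ = 0.1492
realised ‖Δx‖/‖x‖ = 0.0081
so the bound overstates the realised error by a factor of ≈ 63.4305 (computed from the unrounded values)

0.0081
0.5158


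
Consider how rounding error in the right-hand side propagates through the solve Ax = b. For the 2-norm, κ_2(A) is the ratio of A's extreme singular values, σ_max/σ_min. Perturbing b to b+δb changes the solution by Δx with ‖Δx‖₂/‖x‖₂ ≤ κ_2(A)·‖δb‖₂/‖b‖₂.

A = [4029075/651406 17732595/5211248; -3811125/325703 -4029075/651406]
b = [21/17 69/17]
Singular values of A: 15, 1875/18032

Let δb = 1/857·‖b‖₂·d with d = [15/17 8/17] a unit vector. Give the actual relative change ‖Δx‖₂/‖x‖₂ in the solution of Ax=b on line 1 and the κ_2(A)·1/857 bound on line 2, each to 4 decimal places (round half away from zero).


0.0017
0.1683

from the listed singular values, σ₁ = 15, σ_n = 1875/18032
κ = σ_max/σ_min = 15/(1875/18032) = 144.2560
bound on ‖Δx‖/‖x‖: κ·ε = 144.2560·1/857 = 0.1683
solve Ax = b  →  x = [-13.7535 25.3628]
‖b‖ = 4.2426, ‖x‖ = 28.8519
with δb = [0.0044 0.0023], A·Δx = δb → ‖Δx‖ = 0.0476
dividing the unrounded norms, ‖Δx‖/‖x‖ = 0.0017
realised/bound (from unrounded values) ≈ 0.0098


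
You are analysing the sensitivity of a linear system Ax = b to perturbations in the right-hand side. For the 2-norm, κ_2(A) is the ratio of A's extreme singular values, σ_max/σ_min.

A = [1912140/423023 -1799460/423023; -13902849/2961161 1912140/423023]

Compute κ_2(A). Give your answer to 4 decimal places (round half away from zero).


AᵀA = [442861949961/10426247881 -60249619260/1489463983; -60249619260/1489463983 8197783200/212780569]; tr = 1004225121/12397441, det = 2624400/12397441
eigenvalues of AᵀA: λ = (tr ± √(tr²−4·det))/2 = 81, 32400/12397441
σ_max=√81=9, σ_min=√(32400/12397441)=(180/3521) → κ = 176.0500

176.0500


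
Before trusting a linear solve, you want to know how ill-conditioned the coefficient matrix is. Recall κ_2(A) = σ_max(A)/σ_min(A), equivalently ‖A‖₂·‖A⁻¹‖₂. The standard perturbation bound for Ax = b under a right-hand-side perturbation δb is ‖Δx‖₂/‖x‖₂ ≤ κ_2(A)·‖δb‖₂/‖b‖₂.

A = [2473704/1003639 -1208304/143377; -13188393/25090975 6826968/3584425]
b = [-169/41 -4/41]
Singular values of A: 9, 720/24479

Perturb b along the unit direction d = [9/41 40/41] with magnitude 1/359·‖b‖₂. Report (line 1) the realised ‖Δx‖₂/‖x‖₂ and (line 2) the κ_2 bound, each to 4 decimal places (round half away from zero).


largest singular value 9, smallest 720/24479
condition number: 9 ÷ (720/24479) = 305.9875
bound on ‖Δx‖/‖x‖: κ·ε = 305.9875·1/359 = 0.8523
solve Ax = b  →  x = [-32.7631 -9.0929]
‖b‖₂ = 4.1231 and ‖x‖₂ = 34.0015
with δb = [0.0025 0.0112], A·Δx = δb → ‖Δx‖ = 0.3905
realised ‖Δx‖/‖x‖ = 0.0115
so the bound overstates the realised error by a factor of ≈ 74.2192 (computed from the unrounded values)

0.0115
0.8523


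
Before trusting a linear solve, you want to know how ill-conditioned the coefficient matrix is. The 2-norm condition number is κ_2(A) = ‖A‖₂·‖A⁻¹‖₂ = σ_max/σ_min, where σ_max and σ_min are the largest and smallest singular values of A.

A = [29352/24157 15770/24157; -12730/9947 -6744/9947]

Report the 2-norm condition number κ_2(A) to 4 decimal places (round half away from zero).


form AᵀA = [105884356/34000561 56471040/34000561; 56471040/34000561 30119044/34000561] with trace 470600/117649 and determinant 16/117649
λ_max, λ_min = (470600/117649 ± √221456830464/13841287201)/2 = 4, 4/117649
so κ_2 = √(4 / (4/117649)) = 343.0000

343.0000


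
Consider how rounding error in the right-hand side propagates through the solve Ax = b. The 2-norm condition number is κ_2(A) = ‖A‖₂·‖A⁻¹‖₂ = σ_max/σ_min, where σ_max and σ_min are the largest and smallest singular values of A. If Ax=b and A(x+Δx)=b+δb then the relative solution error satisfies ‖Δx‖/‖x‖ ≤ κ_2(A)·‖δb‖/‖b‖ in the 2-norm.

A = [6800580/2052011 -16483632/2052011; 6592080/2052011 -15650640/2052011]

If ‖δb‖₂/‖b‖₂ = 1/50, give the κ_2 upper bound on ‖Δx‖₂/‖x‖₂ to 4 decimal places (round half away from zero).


AᵀA = [106662790800/5006836081 -255967335360/5006836081; -255967335360/5006836081 614331339264/5006836081]; tr = 4266237456/29626249, det = 8294400/29626249
λ_max, λ_min = (4266237456/29626249 ± √18199799103138529536/877714629810001)/2 = 144, 57600/29626249
σ_max=√144=12, σ_min=√(57600/29626249)=(240/5443) → κ = 272.1500
bound on ‖Δx‖/‖x‖: κ·ε = 272.1500·1/50 = 5.4430

5.4430


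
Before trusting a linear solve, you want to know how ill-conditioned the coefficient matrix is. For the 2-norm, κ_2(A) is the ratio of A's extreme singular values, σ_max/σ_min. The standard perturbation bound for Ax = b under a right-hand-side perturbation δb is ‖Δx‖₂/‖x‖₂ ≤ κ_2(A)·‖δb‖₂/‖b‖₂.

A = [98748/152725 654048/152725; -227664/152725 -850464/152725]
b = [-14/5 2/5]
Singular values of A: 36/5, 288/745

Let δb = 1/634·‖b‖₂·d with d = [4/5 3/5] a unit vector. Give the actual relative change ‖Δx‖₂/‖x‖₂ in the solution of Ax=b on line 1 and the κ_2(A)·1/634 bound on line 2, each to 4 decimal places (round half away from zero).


0.0022
0.0294

largest singular value 36/5, smallest 288/745
κ = σ_max/σ_min = (36/5)/(288/745) = 18.6250
worst-case relative error ≤ 18.6250 × 1/634 = 0.0294
solve Ax = b  →  x = [4.9864 -1.4067]
2-norm of b is 2.8284; of x, 5.1811
δb = ε·‖b‖·d = [0.0036 0.0027]; solving A·Δx = δb gives ‖Δx‖ = 0.0115
realised ‖Δx‖/‖x‖ = 0.0022
so the bound overstates the realised error by a factor of ≈ 13.1888 (computed from the unrounded values)


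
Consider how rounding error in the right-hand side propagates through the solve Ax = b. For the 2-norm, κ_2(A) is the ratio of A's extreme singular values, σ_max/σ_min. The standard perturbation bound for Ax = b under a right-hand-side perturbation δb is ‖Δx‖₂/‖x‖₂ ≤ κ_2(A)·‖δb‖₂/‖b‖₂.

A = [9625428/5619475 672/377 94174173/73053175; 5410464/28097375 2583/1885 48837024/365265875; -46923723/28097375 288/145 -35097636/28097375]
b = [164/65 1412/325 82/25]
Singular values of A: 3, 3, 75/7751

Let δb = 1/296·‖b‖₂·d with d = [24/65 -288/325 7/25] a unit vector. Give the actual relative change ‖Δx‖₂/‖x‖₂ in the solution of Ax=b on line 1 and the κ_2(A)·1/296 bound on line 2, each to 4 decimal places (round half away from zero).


0.0101
1.0474

σ_max = 3, σ_min = 75/7751
κ_2(A) = 3 / (75/7751) = 310.0400
bound on ‖Δx‖/‖x‖: κ·ε = 310.0400·1/296 = 1.0474
solve Ax = b  →  x = [123.9792 1.8851 -165.3823]
‖b‖₂ = 6.0000 and ‖x‖₂ = 206.7019
with δb = [0.0075 -0.0180 0.0057], A·Δx = δb → ‖Δx‖ = 2.0949
dividing the unrounded norms, ‖Δx‖/‖x‖ = 0.0101
so the bound overstates the realised error by a factor of ≈ 103.3510 (computed from the unrounded values)


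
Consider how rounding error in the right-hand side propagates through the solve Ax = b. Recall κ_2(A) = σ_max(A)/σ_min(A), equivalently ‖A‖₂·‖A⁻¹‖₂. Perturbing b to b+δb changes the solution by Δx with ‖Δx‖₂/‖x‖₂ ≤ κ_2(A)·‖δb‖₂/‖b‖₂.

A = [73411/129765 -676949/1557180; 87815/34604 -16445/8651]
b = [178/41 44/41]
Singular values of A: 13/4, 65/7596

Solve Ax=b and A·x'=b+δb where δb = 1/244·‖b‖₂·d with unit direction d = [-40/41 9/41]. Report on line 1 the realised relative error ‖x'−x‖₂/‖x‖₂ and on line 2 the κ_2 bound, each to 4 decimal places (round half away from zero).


0.0046
1.5566

from the listed singular values, σ₁ = 13/4, σ_n = 65/7596
κ_2(A) = (13/4) / (65/7596) = 379.8000
bound on ‖Δx‖/‖x‖: κ·ε = 379.8000·1/244 = 1.5566
solve Ax = b  →  x = [-279.9754 -374.3262]
‖b‖ = 4.4721, ‖x‖ = 467.4466
with δb = [-0.0179 0.0040], A·Δx = δb → ‖Δx‖ = 2.1419
dividing the unrounded norms, ‖Δx‖/‖x‖ = 0.0046
realised/bound (from unrounded values) ≈ 0.0029


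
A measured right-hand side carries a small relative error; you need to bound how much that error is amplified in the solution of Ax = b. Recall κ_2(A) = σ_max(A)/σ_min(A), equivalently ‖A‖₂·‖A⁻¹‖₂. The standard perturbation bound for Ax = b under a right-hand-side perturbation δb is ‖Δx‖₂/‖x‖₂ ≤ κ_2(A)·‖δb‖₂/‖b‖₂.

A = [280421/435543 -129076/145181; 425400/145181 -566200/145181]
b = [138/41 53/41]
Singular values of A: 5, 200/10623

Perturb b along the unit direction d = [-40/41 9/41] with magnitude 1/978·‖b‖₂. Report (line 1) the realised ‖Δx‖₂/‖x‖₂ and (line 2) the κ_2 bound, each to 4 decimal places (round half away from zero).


from the listed singular values, σ₁ = 5, σ_n = 200/10623
κ_2(A) = 5 / (200/10623) = 265.5750
perturbation bound = 265.5750·1/978 = 0.2715
solve Ax = b  →  x = [-127.2360 -95.9270]
‖b‖ = 3.6056, ‖x‖ = 159.3455
Δx = A⁻¹·δb where δb = 1/978·3.6056·d; ‖Δx‖ = 0.1958
dividing the unrounded norms, ‖Δx‖/‖x‖ = 0.0012
so the bound overstates the realised error by a factor of ≈ 220.9725 (computed from the unrounded values)

0.0012
0.2715


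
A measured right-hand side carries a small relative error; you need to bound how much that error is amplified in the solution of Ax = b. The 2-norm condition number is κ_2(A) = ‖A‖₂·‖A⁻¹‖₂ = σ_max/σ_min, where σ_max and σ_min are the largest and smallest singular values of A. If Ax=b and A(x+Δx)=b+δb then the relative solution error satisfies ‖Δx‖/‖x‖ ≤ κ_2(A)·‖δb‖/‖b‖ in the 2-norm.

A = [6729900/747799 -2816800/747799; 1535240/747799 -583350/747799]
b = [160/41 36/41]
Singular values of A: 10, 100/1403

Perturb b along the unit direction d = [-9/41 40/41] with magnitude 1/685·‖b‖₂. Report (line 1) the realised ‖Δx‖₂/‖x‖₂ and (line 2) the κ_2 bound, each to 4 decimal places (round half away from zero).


from the listed singular values, σ₁ = 10, σ_n = 100/1403
κ = σ_max/σ_min = 10/(100/1403) = 140.3000
perturbation bound = 140.3000·1/685 = 0.2048
solve Ax = b  →  x = [0.3692 -0.1538]
‖b‖ = 4.0000, ‖x‖ = 0.4000
Δx = A⁻¹·δb where δb = 1/685·4.0000·d; ‖Δx‖ = 0.0819
dividing the unrounded norms, ‖Δx‖/‖x‖ = 0.2048
so the bound is sharp here: realised error equals the bound

0.2048
0.2048


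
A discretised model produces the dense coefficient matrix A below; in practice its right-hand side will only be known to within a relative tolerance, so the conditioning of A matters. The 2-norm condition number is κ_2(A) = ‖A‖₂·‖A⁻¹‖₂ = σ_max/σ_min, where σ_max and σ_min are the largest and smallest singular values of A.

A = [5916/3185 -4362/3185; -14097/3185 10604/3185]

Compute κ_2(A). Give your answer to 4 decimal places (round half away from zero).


form AᵀA = [276597/12005 -207444/12005; -207444/12005 155588/12005] with trace 86437/2401 and determinant 36/2401
solving λ² − 86437/2401·λ + 36/2401 = 0 gives λ = 36, 1/2401
κ_2(A) = √(λ_max/λ_min) = √(36 / (1/2401)) = 294.0000

294.0000


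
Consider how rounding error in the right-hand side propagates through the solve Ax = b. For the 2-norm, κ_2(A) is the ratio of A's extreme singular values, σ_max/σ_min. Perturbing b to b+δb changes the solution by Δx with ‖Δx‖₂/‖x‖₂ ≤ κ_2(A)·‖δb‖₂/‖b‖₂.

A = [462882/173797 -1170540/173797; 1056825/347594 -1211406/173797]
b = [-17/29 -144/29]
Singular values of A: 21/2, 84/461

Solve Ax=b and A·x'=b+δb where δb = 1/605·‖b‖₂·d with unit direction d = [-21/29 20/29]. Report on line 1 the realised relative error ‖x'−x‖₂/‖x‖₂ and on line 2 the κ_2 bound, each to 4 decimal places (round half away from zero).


σ_max = 21/2, σ_min = 84/461
condition number: (21/2) ÷ (84/461) = 57.6250
perturbation bound = 57.6250·1/605 = 0.0952
solve Ax = b  →  x = [-15.3443 -5.9808]
‖b‖₂ = 5.0000 and ‖x‖₂ = 16.4687
Δx = A⁻¹·δb where δb = 1/605·5.0000·d; ‖Δx‖ = 0.0454
relative error = 0.0028
realised/bound (from unrounded values) ≈ 0.0289

0.0028
0.0952


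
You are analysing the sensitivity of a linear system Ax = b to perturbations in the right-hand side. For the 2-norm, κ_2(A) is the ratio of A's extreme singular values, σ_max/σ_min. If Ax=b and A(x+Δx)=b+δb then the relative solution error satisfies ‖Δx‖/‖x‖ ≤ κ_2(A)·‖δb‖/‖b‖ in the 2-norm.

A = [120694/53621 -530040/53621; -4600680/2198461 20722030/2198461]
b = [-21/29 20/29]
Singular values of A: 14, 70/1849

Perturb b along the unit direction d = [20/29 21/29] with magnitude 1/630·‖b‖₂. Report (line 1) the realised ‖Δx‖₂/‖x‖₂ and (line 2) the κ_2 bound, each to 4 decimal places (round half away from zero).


from the listed singular values, σ₁ = 14, σ_n = 70/1849
κ_2(A) = 14 / (70/1849) = 369.8000
perturbation bound = 369.8000·1/630 = 0.5870
solve Ax = b  →  x = [-0.0157 0.0697]
‖b‖₂ = 1.0000 and ‖x‖₂ = 0.0714
with δb = [0.0011 0.0011], A·Δx = δb → ‖Δx‖ = 0.0419
relative error = 0.5870
tightness: 0.5870 against a bound of 0.5870; the bound is attained (ratio 1)

0.5870
0.5870


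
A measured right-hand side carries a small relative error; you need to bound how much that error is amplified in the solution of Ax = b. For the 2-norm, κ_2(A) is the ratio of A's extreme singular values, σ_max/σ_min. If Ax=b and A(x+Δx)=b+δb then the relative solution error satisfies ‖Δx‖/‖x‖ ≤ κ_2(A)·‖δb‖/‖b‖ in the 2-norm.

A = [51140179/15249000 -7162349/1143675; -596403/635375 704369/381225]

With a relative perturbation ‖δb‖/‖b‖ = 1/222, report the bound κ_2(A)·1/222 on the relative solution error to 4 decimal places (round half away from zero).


form AᵀA = [265430504873/21885364800 -37320482863/1641402360; -37320482863/1641402360 5248420178/123105177] with trace 634490989921/11586369600 and determinant 46854025/463454784
λ_max, λ_min = (634490989921/11586369600 ± √402524529485840759586241/134243960507804160000)/2 = 1369/25, 855625/463454784
σ_max=√(1369/25)=(37/5), σ_min=√(855625/463454784)=(925/21528) → κ = 172.2240
perturbation bound = 172.2240·1/222 = 0.7758

0.7758


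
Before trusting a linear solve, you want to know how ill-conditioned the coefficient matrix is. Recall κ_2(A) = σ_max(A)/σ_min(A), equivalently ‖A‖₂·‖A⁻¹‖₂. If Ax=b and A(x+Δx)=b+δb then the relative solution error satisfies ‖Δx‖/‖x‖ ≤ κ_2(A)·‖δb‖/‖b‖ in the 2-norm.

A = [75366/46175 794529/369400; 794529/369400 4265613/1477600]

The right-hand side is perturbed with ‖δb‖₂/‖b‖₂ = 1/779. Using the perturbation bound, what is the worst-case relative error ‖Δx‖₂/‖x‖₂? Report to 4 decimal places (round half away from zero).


0.3035

form AᵀA = [39791940201/5458254400 212213134197/21833017600; 212213134197/21833017600 1131835023009/87332070400] with trace 70740242649/3493282816 and determinant 102515625/13973131264
eigenvalues of AᵀA: λ = (tr ± √(tr²−4·det))/2 = 81/4, 1265625/3493282816
so κ_2 = √((81/4) / (1265625/3493282816)) = 236.4160
bound on ‖Δx‖/‖x‖: κ·ε = 236.4160·1/779 = 0.3035


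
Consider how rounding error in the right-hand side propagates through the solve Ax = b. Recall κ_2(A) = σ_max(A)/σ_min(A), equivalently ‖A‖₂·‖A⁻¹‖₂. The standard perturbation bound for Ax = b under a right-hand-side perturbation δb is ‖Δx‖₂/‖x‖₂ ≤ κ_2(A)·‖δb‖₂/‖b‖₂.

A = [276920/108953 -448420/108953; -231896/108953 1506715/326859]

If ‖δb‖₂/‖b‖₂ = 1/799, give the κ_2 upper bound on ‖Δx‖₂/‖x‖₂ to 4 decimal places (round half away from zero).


0.0207

form AᵀA = [155125376/14115049 -858419240/42345147; -858419240/42345147 4851265825/127035441] with trace 21617281/439569 and determinant 3841600/439569
eigenvalues of AᵀA: λ = (tr ± √(tr²−4·det))/2 = 49, 78400/439569
κ = σ_max/σ_min = 7/(280/663) = 16.5750
bound on ‖Δx‖/‖x‖: κ·ε = 16.5750·1/799 = 0.0207


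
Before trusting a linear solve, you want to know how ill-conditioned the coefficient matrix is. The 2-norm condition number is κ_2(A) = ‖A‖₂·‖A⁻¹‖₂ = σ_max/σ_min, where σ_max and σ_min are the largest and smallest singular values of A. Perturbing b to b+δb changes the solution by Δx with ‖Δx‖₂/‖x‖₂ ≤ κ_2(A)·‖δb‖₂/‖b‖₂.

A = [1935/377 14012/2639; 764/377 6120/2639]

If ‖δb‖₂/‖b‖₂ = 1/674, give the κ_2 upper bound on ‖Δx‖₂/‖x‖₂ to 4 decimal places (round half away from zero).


0.0831

M = AᵀA = [25609/841 188100/5887; 188100/5887 1383376/41209]. tr(M)=3137/49, det(M)=64/49
solving λ² − 3137/49·λ + 64/49 = 0 gives λ = 64, 1/49
κ = σ_max/σ_min = 8/(1/7) = 56.0000
worst-case relative error ≤ 56.0000 × 1/674 = 0.0831


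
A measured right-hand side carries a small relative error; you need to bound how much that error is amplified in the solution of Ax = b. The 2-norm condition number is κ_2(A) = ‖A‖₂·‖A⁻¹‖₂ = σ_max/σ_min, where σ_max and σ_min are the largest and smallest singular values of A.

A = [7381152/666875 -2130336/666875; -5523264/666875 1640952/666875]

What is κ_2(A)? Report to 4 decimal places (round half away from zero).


266.7500

form AᵀA = [3399514002432/17788890625 -991509797376/17788890625; -991509797376/17788890625 289242197568/17788890625] with trace 1180401984/5692445 and determinant 429981696/711555625
eigenvalues of AᵀA: λ = (tr ± √(tr²−4·det))/2 = 5184/25, 82944/28462225
so κ_2 = √((5184/25) / (82944/28462225)) = 266.7500


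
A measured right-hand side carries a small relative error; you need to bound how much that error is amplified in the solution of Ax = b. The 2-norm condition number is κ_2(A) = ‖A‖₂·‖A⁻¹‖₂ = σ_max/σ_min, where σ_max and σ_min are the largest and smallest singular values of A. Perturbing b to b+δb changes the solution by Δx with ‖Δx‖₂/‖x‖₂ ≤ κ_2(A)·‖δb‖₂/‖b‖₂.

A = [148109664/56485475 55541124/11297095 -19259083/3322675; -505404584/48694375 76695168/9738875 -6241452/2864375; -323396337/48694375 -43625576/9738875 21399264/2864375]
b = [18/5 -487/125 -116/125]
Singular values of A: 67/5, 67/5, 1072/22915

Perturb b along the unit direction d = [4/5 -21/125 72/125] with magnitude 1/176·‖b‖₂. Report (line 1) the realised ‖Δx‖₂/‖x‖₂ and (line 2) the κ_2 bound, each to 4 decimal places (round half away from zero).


largest singular value 67/5, smallest 1072/22915
κ = σ_max/σ_min = (67/5)/(1072/22915) = 286.4375
κ_2(A)·‖δb‖/‖b‖ = 1.6275
solve Ax = b  →  x = [22.1647 40.9245 44.1180]
‖b‖ = 5.3852, ‖x‖ = 64.1287
Δx = A⁻¹·δb where δb = 1/176·5.3852·d; ‖Δx‖ = 0.6541
realised ‖Δx‖/‖x‖ = 0.0102
realised/bound (from unrounded values) ≈ 0.0063

0.0102
1.6275


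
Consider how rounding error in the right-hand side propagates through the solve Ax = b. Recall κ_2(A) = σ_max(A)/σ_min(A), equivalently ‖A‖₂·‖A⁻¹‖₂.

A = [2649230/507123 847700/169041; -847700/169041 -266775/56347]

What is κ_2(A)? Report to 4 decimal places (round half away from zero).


241.2000

M = AᵀA = [16035406900/305795169 5090438500/101931723; 5090438500/101931723 1616070625/33977241]. tr(M)=36361525/363609, det(M)=62500/363609
eigenvalues of AᵀA: λ = (tr ± √(tr²−4·det))/2 = 100, 625/363609
κ = σ_max/σ_min = 10/(25/603) = 241.2000


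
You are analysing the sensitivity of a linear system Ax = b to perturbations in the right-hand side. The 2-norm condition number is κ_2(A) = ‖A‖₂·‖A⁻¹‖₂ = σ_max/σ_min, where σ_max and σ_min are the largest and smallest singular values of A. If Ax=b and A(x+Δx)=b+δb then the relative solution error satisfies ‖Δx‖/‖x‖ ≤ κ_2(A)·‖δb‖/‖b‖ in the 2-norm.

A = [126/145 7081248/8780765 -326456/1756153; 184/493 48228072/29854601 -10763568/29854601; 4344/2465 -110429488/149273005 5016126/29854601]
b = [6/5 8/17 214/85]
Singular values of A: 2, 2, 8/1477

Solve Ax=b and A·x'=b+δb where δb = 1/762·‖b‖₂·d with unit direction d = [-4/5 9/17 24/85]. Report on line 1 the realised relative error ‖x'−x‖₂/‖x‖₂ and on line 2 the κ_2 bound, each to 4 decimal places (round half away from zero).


σ_max = 2, σ_min = 8/1477
κ = σ_max/σ_min = 2/(8/1477) = 369.2500
perturbation bound = 369.2500·1/762 = 0.4846
solve Ax = b  →  x = [1.4138 -0.0336 0.0076]
2-norm of b is 2.8284; of x, 1.4142
re-solving with b+δb shifts x by Δx of norm 0.6853
realised ‖Δx‖/‖x‖ = 0.4846
so the bound is sharp here: realised error equals the bound

0.4846
0.4846


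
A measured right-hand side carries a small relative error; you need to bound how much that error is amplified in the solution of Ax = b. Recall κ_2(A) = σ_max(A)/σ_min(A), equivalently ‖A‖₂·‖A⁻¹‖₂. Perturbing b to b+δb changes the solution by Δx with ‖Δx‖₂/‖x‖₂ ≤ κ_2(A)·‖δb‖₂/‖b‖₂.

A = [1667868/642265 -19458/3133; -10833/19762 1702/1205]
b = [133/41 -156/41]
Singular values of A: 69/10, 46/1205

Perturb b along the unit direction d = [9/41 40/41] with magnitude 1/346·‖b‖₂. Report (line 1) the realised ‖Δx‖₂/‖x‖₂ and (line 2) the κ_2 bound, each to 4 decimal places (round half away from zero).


from the listed singular values, σ₁ = 69/10, σ_n = 46/1205
κ = σ_max/σ_min = (69/10)/(46/1205) = 180.7500
bound on ‖Δx‖/‖x‖: κ·ε = 180.7500·1/346 = 0.5224
solve Ax = b  →  x = [-72.3188 -30.7609]
‖b‖ = 5.0000, ‖x‖ = 78.5891
with δb = [0.0032 0.0141], A·Δx = δb → ‖Δx‖ = 0.3785
realised ‖Δx‖/‖x‖ = 0.0048
realised/bound (from unrounded values) ≈ 0.0092

0.0048
0.5224


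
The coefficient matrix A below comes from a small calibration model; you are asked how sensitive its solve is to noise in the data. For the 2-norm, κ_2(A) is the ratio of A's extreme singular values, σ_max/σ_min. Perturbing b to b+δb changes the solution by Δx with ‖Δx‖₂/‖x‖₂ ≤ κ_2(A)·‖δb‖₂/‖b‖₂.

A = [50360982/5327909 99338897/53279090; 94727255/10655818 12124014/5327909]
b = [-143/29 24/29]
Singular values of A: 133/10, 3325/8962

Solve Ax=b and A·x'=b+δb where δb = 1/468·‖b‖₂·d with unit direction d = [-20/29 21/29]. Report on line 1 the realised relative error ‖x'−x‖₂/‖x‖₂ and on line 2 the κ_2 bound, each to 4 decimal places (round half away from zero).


0.0027
0.0766

σ_max = 133/10, σ_min = 3325/8962
κ = σ_max/σ_min = (133/10)/(3325/8962) = 35.8480
perturbation bound = 35.8480·1/468 = 0.0766
solve Ax = b  →  x = [-2.5867 10.4689]
2-norm of b is 5.0000; of x, 10.7837
with δb = [-0.0074 0.0077], A·Δx = δb → ‖Δx‖ = 0.0288
dividing the unrounded norms, ‖Δx‖/‖x‖ = 0.0027
tightness: 0.0027 against a bound of 0.0766 (unrounded ratio ≈ 0.0349)


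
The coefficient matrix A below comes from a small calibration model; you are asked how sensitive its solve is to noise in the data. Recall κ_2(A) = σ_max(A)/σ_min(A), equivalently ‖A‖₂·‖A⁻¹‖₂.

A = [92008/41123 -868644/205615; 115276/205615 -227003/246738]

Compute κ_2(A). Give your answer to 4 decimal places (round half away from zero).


form AᵀA = [133804496/25150225 -30083354/3018027; -30083354/3018027 16925511841/905408100] with trace 75233473/3132900 and determinant 1882384/19580625
eigenvalues of AᵀA: λ = (tr ± √(tr²−4·det))/2 = 2401/100, 3136/783225
so κ_2 = √((2401/100) / (3136/783225)) = 77.4375

77.4375


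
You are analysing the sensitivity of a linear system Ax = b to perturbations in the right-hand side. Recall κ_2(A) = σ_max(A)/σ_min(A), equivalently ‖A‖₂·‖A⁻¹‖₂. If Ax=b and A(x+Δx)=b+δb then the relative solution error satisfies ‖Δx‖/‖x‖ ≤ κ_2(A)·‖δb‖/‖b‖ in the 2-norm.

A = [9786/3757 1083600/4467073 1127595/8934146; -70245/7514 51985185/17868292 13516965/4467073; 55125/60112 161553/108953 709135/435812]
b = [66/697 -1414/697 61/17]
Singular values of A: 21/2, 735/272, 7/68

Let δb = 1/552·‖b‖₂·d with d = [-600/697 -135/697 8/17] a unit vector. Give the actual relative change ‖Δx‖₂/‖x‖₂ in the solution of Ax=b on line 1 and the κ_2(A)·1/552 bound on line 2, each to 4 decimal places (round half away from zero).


from the listed singular values, σ₁ = 21/2, σ_n = 7/68
condition number: (21/2) ÷ (7/68) = 102.0000
bound on ‖Δx‖/‖x‖: κ·ε = 102.0000·1/552 = 0.1848
solve Ax = b  →  x = [0.6028 -13.4127 14.0881]
‖b‖₂ = 4.1231 and ‖x‖₂ = 19.4612
with δb = [-0.0064 -0.0014 0.0035], A·Δx = δb → ‖Δx‖ = 0.0726
relative error = 0.0037
tightness: 0.0037 against a bound of 0.1848 (unrounded ratio ≈ 0.0202)

0.0037
0.1848


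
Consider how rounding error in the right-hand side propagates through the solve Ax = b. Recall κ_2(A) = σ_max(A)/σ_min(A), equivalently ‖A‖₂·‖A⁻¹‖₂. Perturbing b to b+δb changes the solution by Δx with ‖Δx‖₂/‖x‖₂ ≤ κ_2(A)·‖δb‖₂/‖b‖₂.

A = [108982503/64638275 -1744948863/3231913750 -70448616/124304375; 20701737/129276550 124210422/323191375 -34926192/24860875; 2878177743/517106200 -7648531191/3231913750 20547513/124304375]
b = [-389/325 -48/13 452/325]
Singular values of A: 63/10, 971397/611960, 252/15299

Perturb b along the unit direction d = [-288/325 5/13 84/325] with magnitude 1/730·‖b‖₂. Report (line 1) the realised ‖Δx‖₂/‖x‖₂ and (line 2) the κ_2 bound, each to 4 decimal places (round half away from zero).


from the listed singular values, σ₁ = 63/10, σ_n = 252/15299
κ = σ_max/σ_min = (63/10)/(252/15299) = 382.4750
worst-case relative error ≤ 382.4750 × 1/730 = 0.5239
solve Ax = b  →  x = [-0.1249 -0.7124 2.4191]
‖b‖₂ = 4.1231 and ‖x‖₂ = 2.5249
Δx = A⁻¹·δb where δb = 1/730·4.1231·d; ‖Δx‖ = 0.3429
relative error = 0.1358
tightness: 0.1358 against a bound of 0.5239 (unrounded ratio ≈ 0.2592)

0.1358
0.5239


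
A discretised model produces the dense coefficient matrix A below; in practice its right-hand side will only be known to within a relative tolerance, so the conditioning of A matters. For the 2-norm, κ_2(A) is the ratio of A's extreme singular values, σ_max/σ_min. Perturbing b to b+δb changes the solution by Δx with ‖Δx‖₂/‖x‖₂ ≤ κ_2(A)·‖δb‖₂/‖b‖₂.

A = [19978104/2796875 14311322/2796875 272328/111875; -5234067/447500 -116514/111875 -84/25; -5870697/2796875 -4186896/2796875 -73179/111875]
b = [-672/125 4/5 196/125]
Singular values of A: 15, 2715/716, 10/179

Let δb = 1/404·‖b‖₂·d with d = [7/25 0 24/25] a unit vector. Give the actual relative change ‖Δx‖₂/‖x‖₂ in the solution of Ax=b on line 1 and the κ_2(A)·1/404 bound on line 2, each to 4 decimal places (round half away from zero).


largest singular value 15, smallest 10/179
condition number: 15 ÷ (10/179) = 268.5000
worst-case relative error ≤ 268.5000 × 1/404 = 0.6646
solve Ax = b  →  x = [0.0496 -1.0844 -0.0747]
‖b‖ = 5.6569, ‖x‖ = 1.0881
re-solving with b+δb shifts x by Δx of norm 0.2506
realised ‖Δx‖/‖x‖ = 0.2304
realised/bound (from unrounded values) ≈ 0.3466

0.2304
0.6646


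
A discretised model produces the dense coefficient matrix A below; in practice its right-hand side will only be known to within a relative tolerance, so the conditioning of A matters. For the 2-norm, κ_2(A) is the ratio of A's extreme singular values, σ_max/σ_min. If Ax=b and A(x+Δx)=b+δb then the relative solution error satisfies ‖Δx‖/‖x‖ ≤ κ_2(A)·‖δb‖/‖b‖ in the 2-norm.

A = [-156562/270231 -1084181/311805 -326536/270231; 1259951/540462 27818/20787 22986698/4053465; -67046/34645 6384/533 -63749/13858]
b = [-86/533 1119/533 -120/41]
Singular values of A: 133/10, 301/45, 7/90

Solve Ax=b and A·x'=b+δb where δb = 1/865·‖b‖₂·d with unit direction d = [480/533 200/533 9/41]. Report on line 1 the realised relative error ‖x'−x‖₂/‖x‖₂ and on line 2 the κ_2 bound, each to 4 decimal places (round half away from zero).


0.1431
0.1977

largest singular value 133/10, smallest 7/90
κ_2(A) = (133/10) / (7/90) = 171.0000
κ_2(A)·‖δb‖/‖b‖ = 0.1977
solve Ax = b  →  x = [0.1395 -0.0932 0.3349]
‖b‖ = 3.6056, ‖x‖ = 0.3745
re-solving with b+δb shifts x by Δx of norm 0.0536
dividing the unrounded norms, ‖Δx‖/‖x‖ = 0.1431
tightness: 0.1431 against a bound of 0.1977 (unrounded ratio ≈ 0.7238)


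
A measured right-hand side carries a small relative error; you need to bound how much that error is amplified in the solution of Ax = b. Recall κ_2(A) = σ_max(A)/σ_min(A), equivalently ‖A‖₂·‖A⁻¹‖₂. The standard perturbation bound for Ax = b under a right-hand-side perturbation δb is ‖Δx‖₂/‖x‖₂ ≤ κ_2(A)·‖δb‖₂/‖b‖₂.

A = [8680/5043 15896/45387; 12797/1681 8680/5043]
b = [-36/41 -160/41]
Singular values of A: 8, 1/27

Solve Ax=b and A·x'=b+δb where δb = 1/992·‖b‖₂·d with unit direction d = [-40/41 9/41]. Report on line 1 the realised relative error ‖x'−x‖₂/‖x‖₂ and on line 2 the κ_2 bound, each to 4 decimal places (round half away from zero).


σ_max = 8, σ_min = 1/27
κ = σ_max/σ_min = 8/(1/27) = 216.0000
worst-case relative error ≤ 216.0000 × 1/992 = 0.2177
solve Ax = b  →  x = [-0.4878 -0.1098]
2-norm of b is 4.0000; of x, 0.5000
with δb = [-0.0039 0.0009], A·Δx = δb → ‖Δx‖ = 0.1089
dividing the unrounded norms, ‖Δx‖/‖x‖ = 0.2177
tightness: 0.2177 against a bound of 0.2177; the bound is attained (ratio 1)

0.2177
0.2177


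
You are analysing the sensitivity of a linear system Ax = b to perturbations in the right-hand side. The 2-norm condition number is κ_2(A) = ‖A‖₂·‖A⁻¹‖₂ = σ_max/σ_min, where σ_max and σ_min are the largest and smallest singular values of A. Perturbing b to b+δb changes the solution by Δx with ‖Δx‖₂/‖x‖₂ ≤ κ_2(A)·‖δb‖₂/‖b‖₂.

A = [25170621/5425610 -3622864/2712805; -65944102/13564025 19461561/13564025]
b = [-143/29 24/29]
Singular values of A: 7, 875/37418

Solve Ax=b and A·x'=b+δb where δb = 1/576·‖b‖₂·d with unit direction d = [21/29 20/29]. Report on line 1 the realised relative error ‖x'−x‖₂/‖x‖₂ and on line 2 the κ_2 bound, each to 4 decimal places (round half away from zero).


largest singular value 7, smallest 875/37418
condition number: 7 ÷ (875/37418) = 299.3440
κ_2(A)·‖δb‖/‖b‖ = 0.5197
solve Ax = b  →  x = [-36.4699 -122.9987]
‖b‖₂ = 5.0000 and ‖x‖₂ = 128.2916
with δb = [0.0063 0.0060], A·Δx = δb → ‖Δx‖ = 0.3712
dividing the unrounded norms, ‖Δx‖/‖x‖ = 0.0029
so the bound overstates the realised error by a factor of ≈ 179.6082 (computed from the unrounded values)

0.0029
0.5197


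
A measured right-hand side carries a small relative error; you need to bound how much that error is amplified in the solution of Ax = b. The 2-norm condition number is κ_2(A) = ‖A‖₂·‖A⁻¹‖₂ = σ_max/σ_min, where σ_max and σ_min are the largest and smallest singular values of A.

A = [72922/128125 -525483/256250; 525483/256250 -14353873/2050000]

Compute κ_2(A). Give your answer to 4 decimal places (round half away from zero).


M = AᵀA = [475844569/105062500 -13049319339/840500000; -13049319339/840500000 357929828209/6724000000]. tr(M)=621414209/10758400, det(M)=130321/2689600
solving λ² − 621414209/10758400·λ + 130321/2689600 = 0 gives λ = 1444/25, 361/430336
κ = σ_max/σ_min = (38/5)/(19/656) = 262.4000

262.4000
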